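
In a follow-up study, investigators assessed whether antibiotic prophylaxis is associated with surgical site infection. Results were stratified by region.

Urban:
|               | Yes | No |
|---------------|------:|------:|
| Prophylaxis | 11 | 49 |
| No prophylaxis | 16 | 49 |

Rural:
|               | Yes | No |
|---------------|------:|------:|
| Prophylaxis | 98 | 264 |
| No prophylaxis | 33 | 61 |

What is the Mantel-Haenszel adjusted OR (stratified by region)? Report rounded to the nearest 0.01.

OR_MH = Σ(aᵢdᵢ/nᵢ) / Σ(bᵢcᵢ/nᵢ), where nᵢ is the stratum total.
Stratum 1 (Urban): n = 125; a·d/n = 11·49/125 = 4.3120; b·c/n = 49·16/125 = 6.2720
Stratum 2 (Rural): n = 456; a·d/n = 98·61/456 = 13.1096; b·c/n = 264·33/456 = 19.1053
OR_MH = (4.3120 + 13.1096) / (6.2720 + 19.1053) = 17.4216 / 25.3773 = 0.68651

0.69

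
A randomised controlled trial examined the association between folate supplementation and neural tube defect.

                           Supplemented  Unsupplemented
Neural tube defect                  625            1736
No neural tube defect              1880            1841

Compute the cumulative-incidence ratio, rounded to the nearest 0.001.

Reading the table with exposure as columns: a = 625 (Supplemented, case), b = 1880 (Supplemented, non-case), c = 1736 (Unsupplemented, case), d = 1841.
Risk in exposed = 625/2505 = 0.24950; risk in unexposed = 1736/3577 = 0.48532.
RR = 0.24950 / 0.48532 = 0.51409
The risk is 49% lower among the exposed than among the unexposed.

0.514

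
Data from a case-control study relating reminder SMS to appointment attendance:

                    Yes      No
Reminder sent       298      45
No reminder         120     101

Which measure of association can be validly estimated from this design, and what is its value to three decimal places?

Cells: a = 298, b = 45, c = 120, d = 101.
This is a case-control study: participants were sampled on outcome status, so risks in the source population cannot be estimated directly — relative risk is not valid here. The odds ratio is the appropriate measure.
OR = (a·d)/(b·c) = (298 × 101) / (45 × 120) = 30098 / 5400 = 5.57370

5.574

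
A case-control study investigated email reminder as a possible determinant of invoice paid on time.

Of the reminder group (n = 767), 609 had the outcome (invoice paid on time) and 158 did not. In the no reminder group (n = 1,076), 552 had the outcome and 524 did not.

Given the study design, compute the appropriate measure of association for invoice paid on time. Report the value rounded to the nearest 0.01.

From the description: a = 609, b = 158, c = 552, d = 524.
This is a case-control study: participants were sampled on outcome status, so risks in the source population cannot be estimated directly — relative risk is not valid here. The odds ratio is the appropriate measure.
OR = (a·d)/(b·c) = (609 × 524) / (158 × 552) = 319116 / 87216 = 3.65892

3.66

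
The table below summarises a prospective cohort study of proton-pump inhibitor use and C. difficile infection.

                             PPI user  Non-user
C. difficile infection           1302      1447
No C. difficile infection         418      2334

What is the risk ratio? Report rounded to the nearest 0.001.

Reading the table with exposure as columns: a = 1302 (PPI user, case), b = 418 (PPI user, non-case), c = 1447 (Non-user, case), d = 2334.
Risk in exposed = 1302/1720 = 0.75698; risk in unexposed = 1447/3781 = 0.38270.
RR = 0.75698 / 0.38270 = 1.97797
The risk among the exposed is 1.98 times that among the unexposed.

1.978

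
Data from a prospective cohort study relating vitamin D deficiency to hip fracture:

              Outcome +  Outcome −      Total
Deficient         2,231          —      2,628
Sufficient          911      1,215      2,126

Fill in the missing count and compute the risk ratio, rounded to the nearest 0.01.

1.98

The missing cell is in the exposed row: 2628 − 2231 = 397.
So a = 2231, b = 397, c = 911, d = 1215.
RR = [a/(a+b)] / [c/(c+d)] = (2231/2628) / (911/2126) = 0.84893/0.42850 = 1.98116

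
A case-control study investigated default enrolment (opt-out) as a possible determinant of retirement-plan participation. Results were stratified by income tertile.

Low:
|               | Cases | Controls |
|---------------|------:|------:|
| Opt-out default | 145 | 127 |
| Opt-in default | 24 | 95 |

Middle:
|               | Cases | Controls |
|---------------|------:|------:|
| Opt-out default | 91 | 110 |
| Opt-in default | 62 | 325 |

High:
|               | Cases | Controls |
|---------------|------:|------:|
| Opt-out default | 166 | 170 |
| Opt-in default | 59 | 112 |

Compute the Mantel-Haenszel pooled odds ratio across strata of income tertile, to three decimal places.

3.119

OR_MH = Σ(aᵢdᵢ/nᵢ) / Σ(bᵢcᵢ/nᵢ), where nᵢ is the stratum total.
Stratum 1 (Low): n = 391; a·d/n = 145·95/391 = 35.2302; b·c/n = 127·24/391 = 7.7954
Stratum 2 (Middle): n = 588; a·d/n = 91·325/588 = 50.2976; b·c/n = 110·62/588 = 11.5986
Stratum 3 (High): n = 507; a·d/n = 166·112/507 = 36.6706; b·c/n = 170·59/507 = 19.7830
OR_MH = (35.2302 + 50.2976 + 36.6706) / (7.7954 + 11.5986 + 19.7830) = 122.1984 / 39.1771 = 3.11913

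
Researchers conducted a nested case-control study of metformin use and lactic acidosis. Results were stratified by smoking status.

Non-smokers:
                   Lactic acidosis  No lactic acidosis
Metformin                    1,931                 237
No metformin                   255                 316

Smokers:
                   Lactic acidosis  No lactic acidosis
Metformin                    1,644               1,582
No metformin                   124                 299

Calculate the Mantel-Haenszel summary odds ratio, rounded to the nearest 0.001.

OR_MH = Σ(aᵢdᵢ/nᵢ) / Σ(bᵢcᵢ/nᵢ), where nᵢ is the stratum total.
Stratum 1 (Non-smokers): n = 2739; a·d/n = 1931·316/2739 = 222.7806; b·c/n = 237·255/2739 = 22.0646
Stratum 2 (Smokers): n = 3649; a·d/n = 1644·299/3649 = 134.7098; b·c/n = 1582·124/3649 = 53.7594
OR_MH = (222.7806 + 134.7098) / (22.0646 + 53.7594) = 357.4904 / 75.8240 = 4.71474

4.715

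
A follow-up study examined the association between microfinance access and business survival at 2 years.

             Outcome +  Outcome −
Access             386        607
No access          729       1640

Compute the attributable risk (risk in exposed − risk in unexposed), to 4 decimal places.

0.0810

Cells: a = 386, b = 607, c = 729, d = 1640.
Risk in exposed = 386/993 = 0.388721; risk in unexposed = 729/2369 = 0.307725.
Risk difference = 0.388721 − 0.307725 = 0.080996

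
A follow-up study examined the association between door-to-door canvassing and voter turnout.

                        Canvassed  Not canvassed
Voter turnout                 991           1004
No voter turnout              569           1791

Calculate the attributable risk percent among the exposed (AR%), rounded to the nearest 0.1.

43.5

Reading the table with exposure as columns: a = 991 (Canvassed, case), b = 569 (Canvassed, non-case), c = 1004 (Not canvassed, case), d = 1791.
Risk in exposed = 991/1560 = 0.63526; risk in unexposed = 1004/2795 = 0.35921.
RR = 0.63526/0.35921 = 1.76847
AR% = (RR − 1)/RR × 100 = (1.76847 − 1)/1.76847 × 100 = 43.4539%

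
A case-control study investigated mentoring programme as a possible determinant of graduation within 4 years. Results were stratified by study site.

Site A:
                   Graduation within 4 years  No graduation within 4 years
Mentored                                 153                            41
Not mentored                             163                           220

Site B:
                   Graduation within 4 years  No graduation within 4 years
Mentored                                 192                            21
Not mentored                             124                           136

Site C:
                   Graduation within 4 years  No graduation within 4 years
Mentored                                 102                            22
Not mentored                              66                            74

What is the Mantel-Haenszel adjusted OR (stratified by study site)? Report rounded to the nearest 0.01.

6.29

OR_MH = Σ(aᵢdᵢ/nᵢ) / Σ(bᵢcᵢ/nᵢ), where nᵢ is the stratum total.
Stratum 1 (Site A): n = 577; a·d/n = 153·220/577 = 58.3362; b·c/n = 41·163/577 = 11.5823
Stratum 2 (Site B): n = 473; a·d/n = 192·136/473 = 55.2051; b·c/n = 21·124/473 = 5.5053
Stratum 3 (Site C): n = 264; a·d/n = 102·74/264 = 28.5909; b·c/n = 22·66/264 = 5.5000
OR_MH = (58.3362 + 55.2051 + 28.5909) / (11.5823 + 5.5053 + 5.5000) = 142.1322 / 22.5876 = 6.29249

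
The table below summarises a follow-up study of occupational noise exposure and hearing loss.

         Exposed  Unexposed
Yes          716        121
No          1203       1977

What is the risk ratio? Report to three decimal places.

Reading the table with exposure as columns: a = 716 (Exposed, case), b = 1203 (Exposed, non-case), c = 121 (Unexposed, case), d = 1977.
Risk in exposed = 716/1919 = 0.37311; risk in unexposed = 121/2098 = 0.05767.
RR = 0.37311 / 0.05767 = 6.46931
The risk among the exposed is 6.47 times that among the unexposed.

6.469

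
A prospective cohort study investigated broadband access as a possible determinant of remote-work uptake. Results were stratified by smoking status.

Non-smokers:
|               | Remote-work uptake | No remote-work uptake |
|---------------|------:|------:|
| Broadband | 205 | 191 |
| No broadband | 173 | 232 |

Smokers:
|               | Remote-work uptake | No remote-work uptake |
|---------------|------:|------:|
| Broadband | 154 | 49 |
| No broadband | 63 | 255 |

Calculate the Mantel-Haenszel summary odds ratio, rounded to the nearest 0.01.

2.86

OR_MH = Σ(aᵢdᵢ/nᵢ) / Σ(bᵢcᵢ/nᵢ), where nᵢ is the stratum total.
Stratum 1 (Non-smokers): n = 801; a·d/n = 205·232/801 = 59.3758; b·c/n = 191·173/801 = 41.2522
Stratum 2 (Smokers): n = 521; a·d/n = 154·255/521 = 75.3743; b·c/n = 49·63/521 = 5.9251
OR_MH = (59.3758 + 75.3743) / (41.2522 + 5.9251) = 134.7501 / 47.1773 = 2.85625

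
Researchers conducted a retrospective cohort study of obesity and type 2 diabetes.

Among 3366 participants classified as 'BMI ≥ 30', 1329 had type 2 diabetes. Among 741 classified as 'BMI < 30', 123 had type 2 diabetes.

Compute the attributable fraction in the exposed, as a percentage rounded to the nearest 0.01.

57.96

From the description: a = 1329, b = 2037, c = 123, d = 618.
Risk in exposed = 1329/3366 = 0.39483; risk in unexposed = 123/741 = 0.16599.
RR = 0.39483/0.16599 = 2.37861
AR% = (RR − 1)/RR × 100 = (2.37861 − 1)/2.37861 × 100 = 57.9587%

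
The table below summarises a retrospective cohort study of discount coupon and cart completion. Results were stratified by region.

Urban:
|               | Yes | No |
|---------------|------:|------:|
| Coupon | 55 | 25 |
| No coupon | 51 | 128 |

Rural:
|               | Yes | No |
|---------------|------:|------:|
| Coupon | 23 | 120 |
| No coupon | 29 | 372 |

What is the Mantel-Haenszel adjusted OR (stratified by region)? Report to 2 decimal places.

OR_MH = Σ(aᵢdᵢ/nᵢ) / Σ(bᵢcᵢ/nᵢ), where nᵢ is the stratum total.
Stratum 1 (Urban): n = 259; a·d/n = 55·128/259 = 27.1815; b·c/n = 25·51/259 = 4.9228
Stratum 2 (Rural): n = 544; a·d/n = 23·372/544 = 15.7279; b·c/n = 120·29/544 = 6.3971
OR_MH = (27.1815 + 15.7279) / (4.9228 + 6.3971) = 42.9094 / 11.3198 = 3.79064

3.79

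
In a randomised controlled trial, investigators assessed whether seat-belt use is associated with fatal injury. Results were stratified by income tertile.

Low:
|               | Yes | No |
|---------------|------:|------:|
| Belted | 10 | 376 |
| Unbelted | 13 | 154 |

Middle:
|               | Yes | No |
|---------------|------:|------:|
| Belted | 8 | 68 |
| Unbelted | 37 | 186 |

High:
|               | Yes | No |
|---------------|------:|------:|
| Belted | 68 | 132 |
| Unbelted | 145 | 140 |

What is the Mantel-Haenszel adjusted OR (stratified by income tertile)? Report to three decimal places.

0.483

OR_MH = Σ(aᵢdᵢ/nᵢ) / Σ(bᵢcᵢ/nᵢ), where nᵢ is the stratum total.
Stratum 1 (Low): n = 553; a·d/n = 10·154/553 = 2.7848; b·c/n = 376·13/553 = 8.8391
Stratum 2 (Middle): n = 299; a·d/n = 8·186/299 = 4.9766; b·c/n = 68·37/299 = 8.4147
Stratum 3 (High): n = 485; a·d/n = 68·140/485 = 19.6289; b·c/n = 132·145/485 = 39.4639
OR_MH = (2.7848 + 4.9766 + 19.6289) / (8.8391 + 8.4147 + 39.4639) = 27.3903 / 56.7177 = 0.48292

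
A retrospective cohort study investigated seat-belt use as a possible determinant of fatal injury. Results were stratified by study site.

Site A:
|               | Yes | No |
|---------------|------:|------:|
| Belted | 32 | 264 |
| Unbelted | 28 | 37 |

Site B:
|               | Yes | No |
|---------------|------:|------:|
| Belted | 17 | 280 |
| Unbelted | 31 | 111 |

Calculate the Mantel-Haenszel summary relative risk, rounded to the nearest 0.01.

RR_MH = Σ(aᵢ·n₀ᵢ/nᵢ) / Σ(cᵢ·n₁ᵢ/nᵢ), with n₁ᵢ = aᵢ+bᵢ (exposed), n₀ᵢ = cᵢ+dᵢ (unexposed), nᵢ = n₁ᵢ+n₀ᵢ.
Stratum 1 (Site A): n₁ = 296, n₀ = 65, n = 361; a·n₀/n = 32·65/361 = 5.7618; c·n₁/n = 28·296/361 = 22.9584
Stratum 2 (Site B): n₁ = 297, n₀ = 142, n = 439; a·n₀/n = 17·142/439 = 5.4989; c·n₁/n = 31·297/439 = 20.9727
RR_MH = (5.7618 + 5.4989) / (22.9584 + 20.9727) = 11.2606 / 43.9311 = 0.25632

0.26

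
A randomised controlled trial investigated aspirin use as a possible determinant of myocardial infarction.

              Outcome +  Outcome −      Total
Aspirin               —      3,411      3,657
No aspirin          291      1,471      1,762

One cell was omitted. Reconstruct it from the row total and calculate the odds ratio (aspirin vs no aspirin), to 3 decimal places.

0.365

The missing cell is in the exposed row: 3657 − 3411 = 246.
So a = 246, b = 3411, c = 291, d = 1471.
OR = (a·d)/(b·c) = (246 × 1471) / (3411 × 291) = 361866 / 992601 = 0.36456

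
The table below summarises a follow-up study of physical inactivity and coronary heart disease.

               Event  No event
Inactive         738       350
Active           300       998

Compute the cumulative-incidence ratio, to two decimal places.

Cells: a = 738, b = 350, c = 300, d = 998.
Risk in exposed = 738/1088 = 0.67831; risk in unexposed = 300/1298 = 0.23112.
RR = 0.67831 / 0.23112 = 2.93482
The risk among the exposed is 2.93 times that among the unexposed.

2.93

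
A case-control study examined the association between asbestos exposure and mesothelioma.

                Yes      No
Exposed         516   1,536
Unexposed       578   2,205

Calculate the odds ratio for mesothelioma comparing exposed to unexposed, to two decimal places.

1.28

Cells: a = 516, b = 1536, c = 578, d = 2205.
OR = (a·d)/(b·c) = (516 × 2205) / (1536 × 578) = 1137780 / 887808 = 1.28156
The odds of mesothelioma are about 1.28 times as high in the exposed group.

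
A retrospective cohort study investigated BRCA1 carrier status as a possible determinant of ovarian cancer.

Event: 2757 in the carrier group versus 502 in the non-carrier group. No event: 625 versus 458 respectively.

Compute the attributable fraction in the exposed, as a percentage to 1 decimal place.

35.9

From the description: a = 2757, b = 625, c = 502, d = 458.
Risk in exposed = 2757/3382 = 0.81520; risk in unexposed = 502/960 = 0.52292.
RR = 0.81520/0.52292 = 1.55894
AR% = (RR − 1)/RR × 100 = (1.55894 − 1)/1.55894 × 100 = 35.8540%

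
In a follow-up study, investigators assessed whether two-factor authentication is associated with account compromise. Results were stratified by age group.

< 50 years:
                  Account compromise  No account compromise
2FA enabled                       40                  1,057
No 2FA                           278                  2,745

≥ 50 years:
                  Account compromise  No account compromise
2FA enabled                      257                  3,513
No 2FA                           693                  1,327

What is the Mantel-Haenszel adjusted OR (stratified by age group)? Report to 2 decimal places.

OR_MH = Σ(aᵢdᵢ/nᵢ) / Σ(bᵢcᵢ/nᵢ), where nᵢ is the stratum total.
Stratum 1 (< 50 years): n = 4120; a·d/n = 40·2745/4120 = 26.6505; b·c/n = 1057·278/4120 = 71.3218
Stratum 2 (≥ 50 years): n = 5790; a·d/n = 257·1327/5790 = 58.9014; b·c/n = 3513·693/5790 = 420.4679
OR_MH = (26.6505 + 58.9014) / (71.3218 + 420.4679) = 85.5519 / 491.7897 = 0.17396

0.17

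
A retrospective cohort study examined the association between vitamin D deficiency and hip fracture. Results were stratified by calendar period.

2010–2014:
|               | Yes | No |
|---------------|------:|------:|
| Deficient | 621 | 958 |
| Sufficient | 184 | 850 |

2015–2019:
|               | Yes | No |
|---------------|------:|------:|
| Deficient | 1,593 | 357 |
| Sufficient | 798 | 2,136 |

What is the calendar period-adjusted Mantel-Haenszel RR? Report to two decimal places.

RR_MH = Σ(aᵢ·n₀ᵢ/nᵢ) / Σ(cᵢ·n₁ᵢ/nᵢ), with n₁ᵢ = aᵢ+bᵢ (exposed), n₀ᵢ = cᵢ+dᵢ (unexposed), nᵢ = n₁ᵢ+n₀ᵢ.
Stratum 1 (2010–2014): n₁ = 1579, n₀ = 1034, n = 2613; a·n₀/n = 621·1034/2613 = 245.7382; c·n₁/n = 184·1579/2613 = 111.1887
Stratum 2 (2015–2019): n₁ = 1950, n₀ = 2934, n = 4884; a·n₀/n = 1593·2934/4884 = 956.9742; c·n₁/n = 798·1950/4884 = 318.6118
RR_MH = (245.7382 + 956.9742) / (111.1887 + 318.6118) = 1202.7124 / 429.8005 = 2.79830

2.80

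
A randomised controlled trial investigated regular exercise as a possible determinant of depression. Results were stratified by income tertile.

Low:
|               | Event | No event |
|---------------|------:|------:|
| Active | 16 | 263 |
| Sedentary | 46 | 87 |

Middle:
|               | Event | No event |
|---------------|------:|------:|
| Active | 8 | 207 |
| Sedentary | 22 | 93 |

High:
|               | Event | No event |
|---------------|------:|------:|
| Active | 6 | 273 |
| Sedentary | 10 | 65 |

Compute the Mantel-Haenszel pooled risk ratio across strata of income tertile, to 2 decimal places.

RR_MH = Σ(aᵢ·n₀ᵢ/nᵢ) / Σ(cᵢ·n₁ᵢ/nᵢ), with n₁ᵢ = aᵢ+bᵢ (exposed), n₀ᵢ = cᵢ+dᵢ (unexposed), nᵢ = n₁ᵢ+n₀ᵢ.
Stratum 1 (Low): n₁ = 279, n₀ = 133, n = 412; a·n₀/n = 16·133/412 = 5.1650; c·n₁/n = 46·279/412 = 31.1505
Stratum 2 (Middle): n₁ = 215, n₀ = 115, n = 330; a·n₀/n = 8·115/330 = 2.7879; c·n₁/n = 22·215/330 = 14.3333
Stratum 3 (High): n₁ = 279, n₀ = 75, n = 354; a·n₀/n = 6·75/354 = 1.2712; c·n₁/n = 10·279/354 = 7.8814
RR_MH = (5.1650 + 2.7879 + 1.2712) / (31.1505 + 14.3333 + 7.8814) = 9.2241 / 53.3652 = 0.17285

0.17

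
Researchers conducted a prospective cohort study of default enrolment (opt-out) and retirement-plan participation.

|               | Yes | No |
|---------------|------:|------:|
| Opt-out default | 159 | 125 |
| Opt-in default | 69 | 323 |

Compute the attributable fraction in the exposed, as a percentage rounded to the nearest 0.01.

68.56

Cells: a = 159, b = 125, c = 69, d = 323.
Risk in exposed = 159/284 = 0.55986; risk in unexposed = 69/392 = 0.17602.
RR = 0.55986/0.17602 = 3.18065
AR% = (RR − 1)/RR × 100 = (3.18065 − 1)/3.18065 × 100 = 68.5599%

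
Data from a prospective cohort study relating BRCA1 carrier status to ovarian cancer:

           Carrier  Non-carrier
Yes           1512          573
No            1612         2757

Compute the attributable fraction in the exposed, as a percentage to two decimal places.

64.45

Reading the table with exposure as columns: a = 1512 (Carrier, case), b = 1612 (Carrier, non-case), c = 573 (Non-carrier, case), d = 2757.
Risk in exposed = 1512/3124 = 0.48399; risk in unexposed = 573/3330 = 0.17207.
RR = 0.48399/0.17207 = 2.81275
AR% = (RR − 1)/RR × 100 = (2.81275 − 1)/2.81275 × 100 = 64.4475%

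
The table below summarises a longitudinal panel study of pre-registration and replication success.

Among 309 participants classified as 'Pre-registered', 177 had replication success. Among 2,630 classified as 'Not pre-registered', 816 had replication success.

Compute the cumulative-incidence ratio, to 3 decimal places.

From the description: a = 177, b = 132, c = 816, d = 1814.
Risk in exposed = 177/309 = 0.57282; risk in unexposed = 816/2630 = 0.31027.
RR = 0.57282 / 0.31027 = 1.84621
The risk among the exposed is 1.85 times that among the unexposed.

1.846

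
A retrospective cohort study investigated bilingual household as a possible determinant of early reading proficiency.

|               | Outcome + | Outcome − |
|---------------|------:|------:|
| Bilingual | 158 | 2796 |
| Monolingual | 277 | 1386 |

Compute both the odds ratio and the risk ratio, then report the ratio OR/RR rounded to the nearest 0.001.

0.881

Cells: a = 158, b = 2796, c = 277, d = 1386.
OR = (158·1386)/(2796·277) = 218988/774492 = 0.28275
Risk in exposed = 158/2954 = 0.05349; risk in unexposed = 277/1663 = 0.16657; RR = 0.32111
OR/RR = 0.28275 / 0.32111 = 0.88053
The outcome is not rare, so the OR lies further from 1 than the RR.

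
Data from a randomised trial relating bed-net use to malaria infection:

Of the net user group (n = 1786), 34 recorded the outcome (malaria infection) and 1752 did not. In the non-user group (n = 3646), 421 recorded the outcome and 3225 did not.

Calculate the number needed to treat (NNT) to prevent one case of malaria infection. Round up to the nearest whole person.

11

Risk in treated group = 34/1786 = 0.01904; risk in control = 421/3646 = 0.11547.
Absolute risk reduction = 0.11547 − 0.01904 = 0.09643
NNT = 1 / ARR = 1 / 0.09643 = 10.370 → round up → 11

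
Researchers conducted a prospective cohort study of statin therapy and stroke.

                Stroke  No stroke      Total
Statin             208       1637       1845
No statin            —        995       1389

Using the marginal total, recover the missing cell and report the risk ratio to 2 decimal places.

The missing cell is in the unexposed row: 1389 − 995 = 394.
So a = 208, b = 1637, c = 394, d = 995.
RR = [a/(a+b)] / [c/(c+d)] = (208/1845) / (394/1389) = 0.11274/0.28366 = 0.39744

0.40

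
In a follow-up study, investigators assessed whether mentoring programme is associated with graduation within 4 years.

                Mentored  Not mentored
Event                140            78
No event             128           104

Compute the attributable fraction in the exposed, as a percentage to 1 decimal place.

18.0

Reading the table with exposure as columns: a = 140 (Mentored, case), b = 128 (Mentored, non-case), c = 78 (Not mentored, case), d = 104.
Risk in exposed = 140/268 = 0.52239; risk in unexposed = 78/182 = 0.42857.
RR = 0.52239/0.42857 = 1.21891
AR% = (RR − 1)/RR × 100 = (1.21891 − 1)/1.21891 × 100 = 17.9592%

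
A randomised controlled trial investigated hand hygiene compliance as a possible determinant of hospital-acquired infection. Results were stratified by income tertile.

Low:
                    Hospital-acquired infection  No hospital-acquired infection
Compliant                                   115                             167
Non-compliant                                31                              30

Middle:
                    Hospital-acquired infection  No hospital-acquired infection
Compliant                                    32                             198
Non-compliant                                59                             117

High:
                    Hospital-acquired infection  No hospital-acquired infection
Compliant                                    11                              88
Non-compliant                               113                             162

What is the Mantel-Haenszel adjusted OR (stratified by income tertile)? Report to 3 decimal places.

OR_MH = Σ(aᵢdᵢ/nᵢ) / Σ(bᵢcᵢ/nᵢ), where nᵢ is the stratum total.
Stratum 1 (Low): n = 343; a·d/n = 115·30/343 = 10.0583; b·c/n = 167·31/343 = 15.0933
Stratum 2 (Middle): n = 406; a·d/n = 32·117/406 = 9.2217; b·c/n = 198·59/406 = 28.7734
Stratum 3 (High): n = 374; a·d/n = 11·162/374 = 4.7647; b·c/n = 88·113/374 = 26.5882
OR_MH = (10.0583 + 9.2217 + 4.7647) / (15.0933 + 28.7734 + 26.5882) = 24.0447 / 70.4549 = 0.34128

0.341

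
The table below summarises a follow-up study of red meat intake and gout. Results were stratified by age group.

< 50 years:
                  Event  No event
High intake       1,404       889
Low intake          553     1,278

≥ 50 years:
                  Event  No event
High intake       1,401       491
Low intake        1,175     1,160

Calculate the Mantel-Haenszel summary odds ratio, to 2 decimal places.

3.21

OR_MH = Σ(aᵢdᵢ/nᵢ) / Σ(bᵢcᵢ/nᵢ), where nᵢ is the stratum total.
Stratum 1 (< 50 years): n = 4124; a·d/n = 1404·1278/4124 = 435.0902; b·c/n = 889·553/4124 = 119.2088
Stratum 2 (≥ 50 years): n = 4227; a·d/n = 1401·1160/4227 = 384.4713; b·c/n = 491·1175/4227 = 136.4857
OR_MH = (435.0902 + 384.4713) / (119.2088 + 136.4857) = 819.5615 / 255.6945 = 3.20524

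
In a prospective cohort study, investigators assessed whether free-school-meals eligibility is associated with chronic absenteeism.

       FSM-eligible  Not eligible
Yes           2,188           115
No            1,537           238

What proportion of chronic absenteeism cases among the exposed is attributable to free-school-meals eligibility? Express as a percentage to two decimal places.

44.54

Reading the table with exposure as columns: a = 2188 (FSM-eligible, case), b = 1537 (FSM-eligible, non-case), c = 115 (Not eligible, case), d = 238.
Risk in exposed = 2188/3725 = 0.58738; risk in unexposed = 115/353 = 0.32578.
RR = 0.58738/0.32578 = 1.80301
AR% = (RR − 1)/RR × 100 = (1.80301 − 1)/1.80301 × 100 = 44.5372%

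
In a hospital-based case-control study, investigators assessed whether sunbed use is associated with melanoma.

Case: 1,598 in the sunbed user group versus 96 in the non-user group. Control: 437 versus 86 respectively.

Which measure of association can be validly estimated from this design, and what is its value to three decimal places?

3.276

From the description: a = 1598, b = 437, c = 96, d = 86.
This is a hospital-based case-control study: participants were sampled on outcome status, so risks in the source population cannot be estimated directly — relative risk is not valid here. The odds ratio is the appropriate measure.
OR = (a·d)/(b·c) = (1598 × 86) / (437 × 96) = 137428 / 41952 = 3.27584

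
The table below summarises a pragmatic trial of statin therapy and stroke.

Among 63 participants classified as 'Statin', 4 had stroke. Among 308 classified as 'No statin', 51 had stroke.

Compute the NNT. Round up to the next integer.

10

Risk in treated group = 4/63 = 0.06349; risk in control = 51/308 = 0.16558.
Absolute risk reduction = 0.16558 − 0.06349 = 0.10209
NNT = 1 / ARR = 1 / 0.10209 = 9.795 → round up → 10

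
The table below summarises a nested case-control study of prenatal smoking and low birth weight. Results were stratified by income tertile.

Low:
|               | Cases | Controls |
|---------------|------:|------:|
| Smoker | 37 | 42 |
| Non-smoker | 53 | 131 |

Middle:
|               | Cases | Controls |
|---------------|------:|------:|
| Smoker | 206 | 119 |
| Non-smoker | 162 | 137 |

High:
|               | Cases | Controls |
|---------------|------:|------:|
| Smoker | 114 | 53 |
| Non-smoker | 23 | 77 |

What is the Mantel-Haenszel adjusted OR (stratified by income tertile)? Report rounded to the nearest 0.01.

2.20

OR_MH = Σ(aᵢdᵢ/nᵢ) / Σ(bᵢcᵢ/nᵢ), where nᵢ is the stratum total.
Stratum 1 (Low): n = 263; a·d/n = 37·131/263 = 18.4297; b·c/n = 42·53/263 = 8.4639
Stratum 2 (Middle): n = 624; a·d/n = 206·137/624 = 45.2276; b·c/n = 119·162/624 = 30.8942
Stratum 3 (High): n = 267; a·d/n = 114·77/267 = 32.8764; b·c/n = 53·23/267 = 4.5655
OR_MH = (18.4297 + 45.2276 + 32.8764) / (8.4639 + 30.8942 + 4.5655) = 96.5336 / 43.9237 = 2.19776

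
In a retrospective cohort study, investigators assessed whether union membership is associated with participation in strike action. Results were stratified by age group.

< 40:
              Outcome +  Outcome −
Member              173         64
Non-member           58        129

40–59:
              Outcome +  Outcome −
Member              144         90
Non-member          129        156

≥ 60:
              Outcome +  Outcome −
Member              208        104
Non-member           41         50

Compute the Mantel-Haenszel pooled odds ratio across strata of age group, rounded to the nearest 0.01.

2.92

OR_MH = Σ(aᵢdᵢ/nᵢ) / Σ(bᵢcᵢ/nᵢ), where nᵢ is the stratum total.
Stratum 1 (< 40): n = 424; a·d/n = 173·129/424 = 52.6344; b·c/n = 64·58/424 = 8.7547
Stratum 2 (40–59): n = 519; a·d/n = 144·156/519 = 43.2832; b·c/n = 90·129/519 = 22.3699
Stratum 3 (≥ 60): n = 403; a·d/n = 208·50/403 = 25.8065; b·c/n = 104·41/403 = 10.5806
OR_MH = (52.6344 + 43.2832 + 25.8065) / (8.7547 + 22.3699 + 10.5806) = 121.7241 / 41.7053 = 2.91867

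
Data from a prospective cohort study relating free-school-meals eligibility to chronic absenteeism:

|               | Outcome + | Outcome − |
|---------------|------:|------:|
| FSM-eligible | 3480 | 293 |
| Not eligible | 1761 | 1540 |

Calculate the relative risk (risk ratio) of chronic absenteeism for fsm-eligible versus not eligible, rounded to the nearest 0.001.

Cells: a = 3480, b = 293, c = 1761, d = 1540.
Risk in exposed = 3480/3773 = 0.92234; risk in unexposed = 1761/3301 = 0.53347.
RR = 0.92234 / 0.53347 = 1.72893
The risk among the exposed is 1.73 times that among the unexposed.

1.729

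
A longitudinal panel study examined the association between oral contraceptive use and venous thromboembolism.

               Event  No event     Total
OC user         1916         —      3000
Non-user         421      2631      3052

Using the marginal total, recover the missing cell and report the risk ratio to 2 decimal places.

The missing cell is in the exposed row: 3000 − 1916 = 1084.
So a = 1916, b = 1084, c = 421, d = 2631.
RR = [a/(a+b)] / [c/(c+d)] = (1916/3000) / (421/3052) = 0.63867/0.13794 = 4.62995

4.63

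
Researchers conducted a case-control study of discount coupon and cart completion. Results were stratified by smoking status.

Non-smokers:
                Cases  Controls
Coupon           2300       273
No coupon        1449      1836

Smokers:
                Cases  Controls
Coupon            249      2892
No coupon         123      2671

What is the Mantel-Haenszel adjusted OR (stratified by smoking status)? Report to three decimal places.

6.535

OR_MH = Σ(aᵢdᵢ/nᵢ) / Σ(bᵢcᵢ/nᵢ), where nᵢ is the stratum total.
Stratum 1 (Non-smokers): n = 5858; a·d/n = 2300·1836/5858 = 720.8604; b·c/n = 273·1449/5858 = 67.5277
Stratum 2 (Smokers): n = 5935; a·d/n = 249·2671/5935 = 112.0605; b·c/n = 2892·123/5935 = 59.9353
OR_MH = (720.8604 + 112.0605) / (67.5277 + 59.9353) = 832.9209 / 127.4630 = 6.53461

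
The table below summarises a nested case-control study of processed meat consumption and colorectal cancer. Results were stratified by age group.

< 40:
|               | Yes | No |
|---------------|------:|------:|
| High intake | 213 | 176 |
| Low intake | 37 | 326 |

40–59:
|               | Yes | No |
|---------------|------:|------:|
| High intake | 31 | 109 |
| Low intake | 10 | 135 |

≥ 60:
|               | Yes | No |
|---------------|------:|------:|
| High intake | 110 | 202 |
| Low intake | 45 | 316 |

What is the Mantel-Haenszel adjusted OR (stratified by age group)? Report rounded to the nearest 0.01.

6.10

OR_MH = Σ(aᵢdᵢ/nᵢ) / Σ(bᵢcᵢ/nᵢ), where nᵢ is the stratum total.
Stratum 1 (< 40): n = 752; a·d/n = 213·326/752 = 92.3378; b·c/n = 176·37/752 = 8.6596
Stratum 2 (40–59): n = 285; a·d/n = 31·135/285 = 14.6842; b·c/n = 109·10/285 = 3.8246
Stratum 3 (≥ 60): n = 673; a·d/n = 110·316/673 = 51.6493; b·c/n = 202·45/673 = 13.5067
OR_MH = (92.3378 + 14.6842 + 51.6493) / (8.6596 + 3.8246 + 13.5067) = 158.6713 / 25.9908 = 6.10490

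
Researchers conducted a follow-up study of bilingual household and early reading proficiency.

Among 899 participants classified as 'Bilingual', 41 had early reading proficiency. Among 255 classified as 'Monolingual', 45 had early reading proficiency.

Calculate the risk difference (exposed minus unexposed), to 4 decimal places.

From the description: a = 41, b = 858, c = 45, d = 210.
Risk in exposed = 41/899 = 0.045606; risk in unexposed = 45/255 = 0.176471.
Risk difference = 0.045606 − 0.176471 = -0.130864

-0.1309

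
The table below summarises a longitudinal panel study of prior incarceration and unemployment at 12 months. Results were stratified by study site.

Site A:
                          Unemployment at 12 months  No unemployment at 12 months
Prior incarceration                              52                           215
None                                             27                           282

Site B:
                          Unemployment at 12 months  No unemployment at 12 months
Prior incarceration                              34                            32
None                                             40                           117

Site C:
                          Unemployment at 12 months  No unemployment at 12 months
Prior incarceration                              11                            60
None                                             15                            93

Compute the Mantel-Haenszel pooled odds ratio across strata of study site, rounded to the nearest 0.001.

OR_MH = Σ(aᵢdᵢ/nᵢ) / Σ(bᵢcᵢ/nᵢ), where nᵢ is the stratum total.
Stratum 1 (Site A): n = 576; a·d/n = 52·282/576 = 25.4583; b·c/n = 215·27/576 = 10.0781
Stratum 2 (Site B): n = 223; a·d/n = 34·117/223 = 17.8386; b·c/n = 32·40/223 = 5.7399
Stratum 3 (Site C): n = 179; a·d/n = 11·93/179 = 5.7151; b·c/n = 60·15/179 = 5.0279
OR_MH = (25.4583 + 17.8386 + 5.7151) / (10.0781 + 5.7399 + 5.0279) = 49.0120 / 20.8460 = 2.35115

2.351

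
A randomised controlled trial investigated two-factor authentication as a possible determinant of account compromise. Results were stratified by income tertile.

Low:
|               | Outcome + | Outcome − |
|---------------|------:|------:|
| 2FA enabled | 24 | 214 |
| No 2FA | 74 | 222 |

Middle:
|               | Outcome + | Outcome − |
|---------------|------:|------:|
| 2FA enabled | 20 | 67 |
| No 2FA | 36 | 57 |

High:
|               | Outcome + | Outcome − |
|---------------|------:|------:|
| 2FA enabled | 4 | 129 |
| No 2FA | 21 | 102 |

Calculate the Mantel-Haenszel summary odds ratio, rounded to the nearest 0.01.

OR_MH = Σ(aᵢdᵢ/nᵢ) / Σ(bᵢcᵢ/nᵢ), where nᵢ is the stratum total.
Stratum 1 (Low): n = 534; a·d/n = 24·222/534 = 9.9775; b·c/n = 214·74/534 = 29.6554
Stratum 2 (Middle): n = 180; a·d/n = 20·57/180 = 6.3333; b·c/n = 67·36/180 = 13.4000
Stratum 3 (High): n = 256; a·d/n = 4·102/256 = 1.5938; b·c/n = 129·21/256 = 10.5820
OR_MH = (9.9775 + 6.3333 + 1.5938) / (29.6554 + 13.4000 + 10.5820) = 17.9046 / 53.6375 = 0.33381

0.33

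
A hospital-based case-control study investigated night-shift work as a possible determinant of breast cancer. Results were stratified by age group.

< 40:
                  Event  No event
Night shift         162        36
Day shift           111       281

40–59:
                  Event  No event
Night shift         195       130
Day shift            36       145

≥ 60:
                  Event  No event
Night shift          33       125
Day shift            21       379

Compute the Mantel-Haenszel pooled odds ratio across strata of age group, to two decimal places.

OR_MH = Σ(aᵢdᵢ/nᵢ) / Σ(bᵢcᵢ/nᵢ), where nᵢ is the stratum total.
Stratum 1 (< 40): n = 590; a·d/n = 162·281/590 = 77.1559; b·c/n = 36·111/590 = 6.7729
Stratum 2 (40–59): n = 506; a·d/n = 195·145/506 = 55.8794; b·c/n = 130·36/506 = 9.2490
Stratum 3 (≥ 60): n = 558; a·d/n = 33·379/558 = 22.4140; b·c/n = 125·21/558 = 4.7043
OR_MH = (77.1559 + 55.8794 + 22.4140) / (6.7729 + 9.2490 + 4.7043) = 155.4494 / 20.7262 = 7.50014

7.50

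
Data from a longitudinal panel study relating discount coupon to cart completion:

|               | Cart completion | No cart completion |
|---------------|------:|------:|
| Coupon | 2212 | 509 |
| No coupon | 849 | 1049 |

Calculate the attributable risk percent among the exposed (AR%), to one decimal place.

45.0

Cells: a = 2212, b = 509, c = 849, d = 1049.
Risk in exposed = 2212/2721 = 0.81294; risk in unexposed = 849/1898 = 0.44731.
RR = 0.81294/0.44731 = 1.81738
AR% = (RR − 1)/RR × 100 = (1.81738 − 1)/1.81738 × 100 = 44.9757%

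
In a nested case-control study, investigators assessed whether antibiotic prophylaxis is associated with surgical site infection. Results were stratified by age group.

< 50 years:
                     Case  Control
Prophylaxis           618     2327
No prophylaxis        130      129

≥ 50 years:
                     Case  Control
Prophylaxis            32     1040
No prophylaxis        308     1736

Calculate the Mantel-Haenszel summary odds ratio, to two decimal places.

OR_MH = Σ(aᵢdᵢ/nᵢ) / Σ(bᵢcᵢ/nᵢ), where nᵢ is the stratum total.
Stratum 1 (< 50 years): n = 3204; a·d/n = 618·129/3204 = 24.8820; b·c/n = 2327·130/3204 = 94.4164
Stratum 2 (≥ 50 years): n = 3116; a·d/n = 32·1736/3116 = 17.8280; b·c/n = 1040·308/3116 = 102.7985
OR_MH = (24.8820 + 17.8280) / (94.4164 + 102.7985) = 42.7100 / 197.2148 = 0.21657

0.22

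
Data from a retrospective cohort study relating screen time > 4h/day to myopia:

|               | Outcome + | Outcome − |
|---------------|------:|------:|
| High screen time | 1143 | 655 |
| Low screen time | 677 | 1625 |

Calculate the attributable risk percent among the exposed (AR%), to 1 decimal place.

53.7

Cells: a = 1143, b = 655, c = 677, d = 1625.
Risk in exposed = 1143/1798 = 0.63571; risk in unexposed = 677/2302 = 0.29409.
RR = 0.63571/0.29409 = 2.16159
AR% = (RR − 1)/RR × 100 = (2.16159 − 1)/2.16159 × 100 = 53.7377%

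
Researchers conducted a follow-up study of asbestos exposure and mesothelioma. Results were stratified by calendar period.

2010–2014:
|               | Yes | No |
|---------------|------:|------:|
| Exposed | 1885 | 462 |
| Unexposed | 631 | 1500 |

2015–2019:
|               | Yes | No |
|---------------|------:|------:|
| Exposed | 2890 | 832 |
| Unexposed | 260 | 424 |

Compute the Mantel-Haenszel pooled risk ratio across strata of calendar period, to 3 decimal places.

2.445

RR_MH = Σ(aᵢ·n₀ᵢ/nᵢ) / Σ(cᵢ·n₁ᵢ/nᵢ), with n₁ᵢ = aᵢ+bᵢ (exposed), n₀ᵢ = cᵢ+dᵢ (unexposed), nᵢ = n₁ᵢ+n₀ᵢ.
Stratum 1 (2010–2014): n₁ = 2347, n₀ = 2131, n = 4478; a·n₀/n = 1885·2131/4478 = 897.0377; c·n₁/n = 631·2347/4478 = 330.7184
Stratum 2 (2015–2019): n₁ = 3722, n₀ = 684, n = 4406; a·n₀/n = 2890·684/4406 = 448.6518; c·n₁/n = 260·3722/4406 = 219.6369
RR_MH = (897.0377 + 448.6518) / (330.7184 + 219.6369) = 1345.6896 / 550.3553 = 2.44513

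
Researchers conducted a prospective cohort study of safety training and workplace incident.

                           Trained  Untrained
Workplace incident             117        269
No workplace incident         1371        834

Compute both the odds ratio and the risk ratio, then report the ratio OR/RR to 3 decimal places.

Reading the table with exposure as columns: a = 117 (Trained, case), b = 1371 (Trained, non-case), c = 269 (Untrained, case), d = 834.
OR = (117·834)/(1371·269) = 97578/368799 = 0.26458
Risk in exposed = 117/1488 = 0.07863; risk in unexposed = 269/1103 = 0.24388; RR = 0.32241
OR/RR = 0.26458 / 0.32241 = 0.82065
The outcome is not rare, so the OR lies further from 1 than the RR.

0.821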